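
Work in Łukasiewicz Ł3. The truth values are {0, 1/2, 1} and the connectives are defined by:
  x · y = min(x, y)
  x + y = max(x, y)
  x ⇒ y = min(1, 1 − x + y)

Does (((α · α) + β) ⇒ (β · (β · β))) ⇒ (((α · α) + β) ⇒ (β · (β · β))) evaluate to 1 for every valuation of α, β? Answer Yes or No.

Yes

α = 0, β = 0 ↦ 1
α = 0, β = 1/2 ↦ 1
α = 0, β = 1 ↦ 1
α = 1/2, β = 0 ↦ 1
α = 1/2, β = 1/2 ↦ 1
α = 1/2, β = 1 ↦ 1
α = 1, β = 0 ↦ 1
α = 1, β = 1/2 ↦ 1
α = 1, β = 1 ↦ 1
Every assignment gives a value ≥ 1.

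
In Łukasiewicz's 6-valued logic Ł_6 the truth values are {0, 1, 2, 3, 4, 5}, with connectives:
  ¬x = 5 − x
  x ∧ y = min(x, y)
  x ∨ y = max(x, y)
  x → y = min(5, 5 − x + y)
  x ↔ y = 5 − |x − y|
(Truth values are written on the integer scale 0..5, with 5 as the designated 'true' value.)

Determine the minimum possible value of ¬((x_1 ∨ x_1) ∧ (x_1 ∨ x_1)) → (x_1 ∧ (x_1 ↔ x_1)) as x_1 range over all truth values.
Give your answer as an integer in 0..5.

Take x_1 = 0:
x_1 ∨ x_1 = 0 ∨ 0 = 0
x_1 ∨ x_1 = 0 ∨ 0 = 0
(x_1 ∨ x_1) ∧ (x_1 ∨ x_1) = 0 ∧ 0 = 0
¬((x_1 ∨ x_1) ∧ (x_1 ∨ x_1)) = ¬0 = 5
x_1 ↔ x_1 = 0 ↔ 0 = 5
x_1 ∧ (x_1 ↔ x_1) = 0 ∧ 5 = 0
¬((x_1 ∨ x_1) ∧ (x_1 ∨ x_1)) → (x_1 ∧ (x_1 ↔ x_1)) = 5 → 0 = 0
No assignment yields a value below 0, so this is the minimum.

0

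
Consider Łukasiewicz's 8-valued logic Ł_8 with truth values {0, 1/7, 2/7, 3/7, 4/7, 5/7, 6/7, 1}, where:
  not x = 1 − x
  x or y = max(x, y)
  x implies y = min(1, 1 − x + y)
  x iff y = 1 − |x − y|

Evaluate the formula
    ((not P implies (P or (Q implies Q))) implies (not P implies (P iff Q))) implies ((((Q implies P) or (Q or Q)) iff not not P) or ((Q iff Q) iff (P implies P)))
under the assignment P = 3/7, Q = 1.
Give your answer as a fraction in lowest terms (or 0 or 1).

not P = not 3/7 = 4/7
Q implies Q = 1 implies 1 = 1
P or (Q implies Q) = 3/7 or 1 = 1
not P implies (P or (Q implies Q)) = 4/7 implies 1 = 1
not P = not 3/7 = 4/7
P iff Q = 3/7 iff 1 = 3/7
not P implies (P iff Q) = 4/7 implies 3/7 = 6/7
(not P implies (P or (Q implies Q))) implies (not P implies (P iff Q)) = 1 implies 6/7 = 6/7
Q implies P = 1 implies 3/7 = 3/7
Q or Q = 1 or 1 = 1
(Q implies P) or (Q or Q) = 3/7 or 1 = 1
not P = not 3/7 = 4/7
not not P = not 4/7 = 3/7
((Q implies P) or (Q or Q)) iff not not P = 1 iff 3/7 = 3/7
Q iff Q = 1 iff 1 = 1
P implies P = 3/7 implies 3/7 = 1
(Q iff Q) iff (P implies P) = 1 iff 1 = 1
(((Q implies P) or (Q or Q)) iff not not P) or ((Q iff Q) iff (P implies P)) = 3/7 or 1 = 1
((not P implies (P or (Q implies Q))) implies (not P implies (P iff Q))) implies ((((Q implies P) or (Q or Q)) iff not not P) or ((Q iff Q) iff (P implies P))) = 6/7 implies 1 = 1

1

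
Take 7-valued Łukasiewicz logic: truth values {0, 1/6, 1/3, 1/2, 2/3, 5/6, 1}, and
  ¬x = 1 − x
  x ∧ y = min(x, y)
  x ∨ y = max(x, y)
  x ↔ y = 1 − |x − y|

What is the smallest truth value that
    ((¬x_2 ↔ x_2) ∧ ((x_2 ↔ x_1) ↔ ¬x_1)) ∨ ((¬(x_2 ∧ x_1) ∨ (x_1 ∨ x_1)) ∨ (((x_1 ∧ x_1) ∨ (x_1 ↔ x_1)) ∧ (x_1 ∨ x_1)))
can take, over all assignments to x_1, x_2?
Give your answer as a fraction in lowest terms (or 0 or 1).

1/2

Take x_1 = 1/2, x_2 = 1/2:
¬x_2 = ¬1/2 = 1/2
¬x_2 ↔ x_2 = 1/2 ↔ 1/2 = 1
x_2 ↔ x_1 = 1/2 ↔ 1/2 = 1
¬x_1 = ¬1/2 = 1/2
(x_2 ↔ x_1) ↔ ¬x_1 = 1 ↔ 1/2 = 1/2
(¬x_2 ↔ x_2) ∧ ((x_2 ↔ x_1) ↔ ¬x_1) = 1 ∧ 1/2 = 1/2
x_2 ∧ x_1 = 1/2 ∧ 1/2 = 1/2
¬(x_2 ∧ x_1) = ¬1/2 = 1/2
x_1 ∨ x_1 = 1/2 ∨ 1/2 = 1/2
¬(x_2 ∧ x_1) ∨ (x_1 ∨ x_1) = 1/2 ∨ 1/2 = 1/2
x_1 ∧ x_1 = 1/2 ∧ 1/2 = 1/2
x_1 ↔ x_1 = 1/2 ↔ 1/2 = 1
(x_1 ∧ x_1) ∨ (x_1 ↔ x_1) = 1/2 ∨ 1 = 1
x_1 ∨ x_1 = 1/2 ∨ 1/2 = 1/2
((x_1 ∧ x_1) ∨ (x_1 ↔ x_1)) ∧ (x_1 ∨ x_1) = 1 ∧ 1/2 = 1/2
(¬(x_2 ∧ x_1) ∨ (x_1 ∨ x_1)) ∨ (((x_1 ∧ x_1) ∨ (x_1 ↔ x_1)) ∧ (x_1 ∨ x_1)) = 1/2 ∨ 1/2 = 1/2
((¬x_2 ↔ x_2) ∧ ((x_2 ↔ x_1) ↔ ¬x_1)) ∨ ((¬(x_2 ∧ x_1) ∨ (x_1 ∨ x_1)) ∨ (((x_1 ∧ x_1) ∨ (x_1 ↔ x_1)) ∧ (x_1 ∨ x_1))) = 1/2 ∨ 1/2 = 1/2
No assignment yields a value below 1/2, so this is the minimum.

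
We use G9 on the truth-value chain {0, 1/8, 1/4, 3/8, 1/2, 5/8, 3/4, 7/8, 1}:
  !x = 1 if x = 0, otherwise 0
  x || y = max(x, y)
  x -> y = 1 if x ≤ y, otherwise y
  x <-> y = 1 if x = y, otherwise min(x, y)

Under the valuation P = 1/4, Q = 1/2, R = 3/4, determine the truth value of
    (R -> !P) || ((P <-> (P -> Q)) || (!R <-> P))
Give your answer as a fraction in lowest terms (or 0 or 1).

!P = !1/4 = 0
R -> !P = 3/4 -> 0 = 0
P -> Q = 1/4 -> 1/2 = 1
P <-> (P -> Q) = 1/4 <-> 1 = 1/4
!R = !3/4 = 0
!R <-> P = 0 <-> 1/4 = 0
(P <-> (P -> Q)) || (!R <-> P) = 1/4 || 0 = 1/4
(R -> !P) || ((P <-> (P -> Q)) || (!R <-> P)) = 0 || 1/4 = 1/4

1/4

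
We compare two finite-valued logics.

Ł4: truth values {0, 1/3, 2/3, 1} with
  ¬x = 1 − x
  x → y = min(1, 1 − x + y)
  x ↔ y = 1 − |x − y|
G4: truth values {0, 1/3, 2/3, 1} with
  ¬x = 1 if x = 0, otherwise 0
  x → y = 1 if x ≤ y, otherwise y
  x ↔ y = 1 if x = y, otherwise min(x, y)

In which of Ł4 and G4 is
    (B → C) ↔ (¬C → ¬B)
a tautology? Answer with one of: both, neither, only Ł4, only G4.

only Ł4

In Ł4: every assignment gives 1 — tautology.
In G4: at B = 2/3, C = 1/3 the value is 1/3 — not a tautology.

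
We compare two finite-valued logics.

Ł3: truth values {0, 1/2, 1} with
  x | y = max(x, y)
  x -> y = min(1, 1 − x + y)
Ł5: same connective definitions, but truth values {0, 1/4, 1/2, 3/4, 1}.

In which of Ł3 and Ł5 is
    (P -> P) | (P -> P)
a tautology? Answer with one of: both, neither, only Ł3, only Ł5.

In Ł3: every assignment gives 1 — tautology.
In Ł5: every assignment gives 1 — tautology.

both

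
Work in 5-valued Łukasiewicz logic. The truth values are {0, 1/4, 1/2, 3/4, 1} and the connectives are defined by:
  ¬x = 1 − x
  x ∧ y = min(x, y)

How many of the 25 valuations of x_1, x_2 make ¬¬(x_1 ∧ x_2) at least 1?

value 1: 1 assignment (counts)
value 3/4: 3 assignments
value 1/2: 5 assignments
value 1/4: 7 assignments
value 0: 9 assignments
So 1 of the 25 assignments meets the threshold.

1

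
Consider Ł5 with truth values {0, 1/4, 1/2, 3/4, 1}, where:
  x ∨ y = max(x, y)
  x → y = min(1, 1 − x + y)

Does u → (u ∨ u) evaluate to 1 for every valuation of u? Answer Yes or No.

Yes

u = 0 ↦ 1
u = 1/4 ↦ 1
u = 1/2 ↦ 1
u = 3/4 ↦ 1
u = 1 ↦ 1
Every assignment gives a value ≥ 1.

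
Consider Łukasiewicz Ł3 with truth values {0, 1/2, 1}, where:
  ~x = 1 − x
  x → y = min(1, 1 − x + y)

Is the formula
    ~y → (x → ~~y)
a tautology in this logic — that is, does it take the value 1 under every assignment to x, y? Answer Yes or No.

No

Counterexample: take x = 1/2, y = 0.
~y = ~0 = 1
~y = ~0 = 1
~~y = ~1 = 0
x → ~~y = 1/2 → 0 = 1/2
~y → (x → ~~y) = 1 → 1/2 = 1/2
This gives 1/2 ≠ 1.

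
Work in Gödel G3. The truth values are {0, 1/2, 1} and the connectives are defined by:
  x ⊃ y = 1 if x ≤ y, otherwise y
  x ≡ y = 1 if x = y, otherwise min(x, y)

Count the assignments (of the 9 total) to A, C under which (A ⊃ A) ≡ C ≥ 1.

3

A = 0, C = 0 ↦ 0  <
A = 0, C = 1/2 ↦ 1/2  <
A = 0, C = 1 ↦ 1  ≥
A = 1/2, C = 0 ↦ 0  <
A = 1/2, C = 1/2 ↦ 1/2  <
A = 1/2, C = 1 ↦ 1  ≥
A = 1, C = 0 ↦ 0  <
A = 1, C = 1/2 ↦ 1/2  <
A = 1, C = 1 ↦ 1  ≥
So 3 of the 9 assignments meet the threshold.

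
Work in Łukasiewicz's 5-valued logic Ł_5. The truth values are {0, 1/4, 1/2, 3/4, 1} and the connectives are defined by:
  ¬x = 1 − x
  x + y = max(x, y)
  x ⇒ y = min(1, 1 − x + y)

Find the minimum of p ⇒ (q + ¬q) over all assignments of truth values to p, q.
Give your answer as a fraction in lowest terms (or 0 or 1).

1/2

Take p = 1, q = 1/2:
¬q = ¬1/2 = 1/2
q + ¬q = 1/2 + 1/2 = 1/2
p ⇒ (q + ¬q) = 1 ⇒ 1/2 = 1/2
No assignment yields a value below 1/2, so this is the minimum.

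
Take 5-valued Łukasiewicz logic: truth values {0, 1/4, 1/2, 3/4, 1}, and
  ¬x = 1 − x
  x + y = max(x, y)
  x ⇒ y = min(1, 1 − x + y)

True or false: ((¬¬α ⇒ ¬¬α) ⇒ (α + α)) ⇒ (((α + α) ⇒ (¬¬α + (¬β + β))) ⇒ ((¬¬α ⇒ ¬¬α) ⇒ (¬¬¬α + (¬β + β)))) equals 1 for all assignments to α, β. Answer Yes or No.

Counterexample: take α = 3/4, β = 1/2.
¬α = ¬3/4 = 1/4
¬¬α = ¬1/4 = 3/4
¬α = ¬3/4 = 1/4
¬¬α = ¬1/4 = 3/4
¬¬α ⇒ ¬¬α = 3/4 ⇒ 3/4 = 1
α + α = 3/4 + 3/4 = 3/4
(¬¬α ⇒ ¬¬α) ⇒ (α + α) = 1 ⇒ 3/4 = 3/4
α + α = 3/4 + 3/4 = 3/4
¬α = ¬3/4 = 1/4
¬¬α = ¬1/4 = 3/4
¬β = ¬1/2 = 1/2
¬β + β = 1/2 + 1/2 = 1/2
¬¬α + (¬β + β) = 3/4 + 1/2 = 3/4
(α + α) ⇒ (¬¬α + (¬β + β)) = 3/4 ⇒ 3/4 = 1
¬α = ¬3/4 = 1/4
¬¬α = ¬1/4 = 3/4
¬α = ¬3/4 = 1/4
¬¬α = ¬1/4 = 3/4
¬¬α ⇒ ¬¬α = 3/4 ⇒ 3/4 = 1
¬α = ¬3/4 = 1/4
¬¬α = ¬1/4 = 3/4
¬¬¬α = ¬3/4 = 1/4
¬β = ¬1/2 = 1/2
¬β + β = 1/2 + 1/2 = 1/2
¬¬¬α + (¬β + β) = 1/4 + 1/2 = 1/2
(¬¬α ⇒ ¬¬α) ⇒ (¬¬¬α + (¬β + β)) = 1 ⇒ 1/2 = 1/2
((α + α) ⇒ (¬¬α + (¬β + β))) ⇒ ((¬¬α ⇒ ¬¬α) ⇒ (¬¬¬α + (¬β + β))) = 1 ⇒ 1/2 = 1/2
((¬¬α ⇒ ¬¬α) ⇒ (α + α)) ⇒ (((α + α) ⇒ (¬¬α + (¬β + β))) ⇒ ((¬¬α ⇒ ¬¬α) ⇒ (¬¬¬α + (¬β + β)))) = 3/4 ⇒ 1/2 = 3/4
This gives 3/4 ≠ 1.

No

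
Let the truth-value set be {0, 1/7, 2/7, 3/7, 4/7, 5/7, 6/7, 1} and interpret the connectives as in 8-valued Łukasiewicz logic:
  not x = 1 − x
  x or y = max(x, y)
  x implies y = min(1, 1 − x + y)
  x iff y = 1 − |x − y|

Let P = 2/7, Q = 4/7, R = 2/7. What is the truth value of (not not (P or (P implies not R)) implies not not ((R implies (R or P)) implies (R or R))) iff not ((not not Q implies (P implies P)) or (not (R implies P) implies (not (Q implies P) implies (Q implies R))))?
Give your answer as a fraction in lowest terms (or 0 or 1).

5/7

not R = not 2/7 = 5/7
P implies not R = 2/7 implies 5/7 = 1
P or (P implies not R) = 2/7 or 1 = 1
not (P or (P implies not R)) = not 1 = 0
not not (P or (P implies not R)) = not 0 = 1
R or P = 2/7 or 2/7 = 2/7
R implies (R or P) = 2/7 implies 2/7 = 1
R or R = 2/7 or 2/7 = 2/7
(R implies (R or P)) implies (R or R) = 1 implies 2/7 = 2/7
not ((R implies (R or P)) implies (R or R)) = not 2/7 = 5/7
not not ((R implies (R or P)) implies (R or R)) = not 5/7 = 2/7
not not (P or (P implies not R)) implies not not ((R implies (R or P)) implies (R or R)) = 1 implies 2/7 = 2/7
not Q = not 4/7 = 3/7
not not Q = not 3/7 = 4/7
P implies P = 2/7 implies 2/7 = 1
not not Q implies (P implies P) = 4/7 implies 1 = 1
R implies P = 2/7 implies 2/7 = 1
not (R implies P) = not 1 = 0
Q implies P = 4/7 implies 2/7 = 5/7
not (Q implies P) = not 5/7 = 2/7
Q implies R = 4/7 implies 2/7 = 5/7
not (Q implies P) implies (Q implies R) = 2/7 implies 5/7 = 1
not (R implies P) implies (not (Q implies P) implies (Q implies R)) = 0 implies 1 = 1
(not not Q implies (P implies P)) or (not (R implies P) implies (not (Q implies P) implies (Q implies R))) = 1 or 1 = 1
not ((not not Q implies (P implies P)) or (not (R implies P) implies (not (Q implies P) implies (Q implies R)))) = not 1 = 0
(not not (P or (P implies not R)) implies not not ((R implies (R or P)) implies (R or R))) iff not ((not not Q implies (P implies P)) or (not (R implies P) implies (not (Q implies P) implies (Q implies R)))) = 2/7 iff 0 = 5/7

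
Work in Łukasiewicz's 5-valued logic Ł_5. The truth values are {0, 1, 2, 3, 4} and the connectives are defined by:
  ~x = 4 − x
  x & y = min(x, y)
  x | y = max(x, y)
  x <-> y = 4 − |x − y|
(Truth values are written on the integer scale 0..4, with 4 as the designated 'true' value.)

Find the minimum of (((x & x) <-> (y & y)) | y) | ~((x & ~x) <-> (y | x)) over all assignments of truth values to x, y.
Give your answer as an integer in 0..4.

Take x = 0, y = 2:
x & x = 0 & 0 = 0
y & y = 2 & 2 = 2
(x & x) <-> (y & y) = 0 <-> 2 = 2
((x & x) <-> (y & y)) | y = 2 | 2 = 2
~x = ~0 = 4
x & ~x = 0 & 4 = 0
y | x = 2 | 0 = 2
(x & ~x) <-> (y | x) = 0 <-> 2 = 2
~((x & ~x) <-> (y | x)) = ~2 = 2
(((x & x) <-> (y & y)) | y) | ~((x & ~x) <-> (y | x)) = 2 | 2 = 2
No assignment yields a value below 2, so this is the minimum.

2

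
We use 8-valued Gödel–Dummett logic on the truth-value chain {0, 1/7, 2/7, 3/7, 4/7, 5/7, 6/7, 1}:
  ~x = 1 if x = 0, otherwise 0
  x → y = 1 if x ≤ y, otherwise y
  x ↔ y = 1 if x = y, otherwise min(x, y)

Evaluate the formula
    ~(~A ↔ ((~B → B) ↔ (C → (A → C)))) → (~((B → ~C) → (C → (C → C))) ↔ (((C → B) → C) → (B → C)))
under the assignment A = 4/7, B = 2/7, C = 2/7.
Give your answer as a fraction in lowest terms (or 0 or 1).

~A = ~4/7 = 0
~B = ~2/7 = 0
~B → B = 0 → 2/7 = 1
A → C = 4/7 → 2/7 = 2/7
C → (A → C) = 2/7 → 2/7 = 1
(~B → B) ↔ (C → (A → C)) = 1 ↔ 1 = 1
~A ↔ ((~B → B) ↔ (C → (A → C))) = 0 ↔ 1 = 0
~(~A ↔ ((~B → B) ↔ (C → (A → C)))) = ~0 = 1
~C = ~2/7 = 0
B → ~C = 2/7 → 0 = 0
C → C = 2/7 → 2/7 = 1
C → (C → C) = 2/7 → 1 = 1
(B → ~C) → (C → (C → C)) = 0 → 1 = 1
~((B → ~C) → (C → (C → C))) = ~1 = 0
C → B = 2/7 → 2/7 = 1
(C → B) → C = 1 → 2/7 = 2/7
B → C = 2/7 → 2/7 = 1
((C → B) → C) → (B → C) = 2/7 → 1 = 1
~((B → ~C) → (C → (C → C))) ↔ (((C → B) → C) → (B → C)) = 0 ↔ 1 = 0
~(~A ↔ ((~B → B) ↔ (C → (A → C)))) → (~((B → ~C) → (C → (C → C))) ↔ (((C → B) → C) → (B → C))) = 1 → 0 = 0

0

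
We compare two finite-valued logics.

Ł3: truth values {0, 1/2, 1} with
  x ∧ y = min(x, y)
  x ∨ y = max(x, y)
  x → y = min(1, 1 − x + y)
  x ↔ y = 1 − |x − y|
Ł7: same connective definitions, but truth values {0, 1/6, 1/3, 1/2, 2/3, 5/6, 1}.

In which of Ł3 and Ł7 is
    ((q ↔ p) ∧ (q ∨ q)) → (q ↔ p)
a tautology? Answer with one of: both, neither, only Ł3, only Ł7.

In Ł3: every assignment gives 1 — tautology.
In Ł7: every assignment gives 1 — tautology.

both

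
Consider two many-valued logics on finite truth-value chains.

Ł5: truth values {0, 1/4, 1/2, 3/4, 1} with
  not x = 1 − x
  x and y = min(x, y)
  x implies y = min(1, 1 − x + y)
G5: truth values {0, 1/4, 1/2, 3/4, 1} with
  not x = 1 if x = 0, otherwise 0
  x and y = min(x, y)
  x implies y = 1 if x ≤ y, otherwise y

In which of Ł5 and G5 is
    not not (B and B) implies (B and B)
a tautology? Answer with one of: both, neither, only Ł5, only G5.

only Ł5

In Ł5: every assignment gives 1 — tautology.
In G5: at B = 1/4 the value is 1/4 — not a tautology.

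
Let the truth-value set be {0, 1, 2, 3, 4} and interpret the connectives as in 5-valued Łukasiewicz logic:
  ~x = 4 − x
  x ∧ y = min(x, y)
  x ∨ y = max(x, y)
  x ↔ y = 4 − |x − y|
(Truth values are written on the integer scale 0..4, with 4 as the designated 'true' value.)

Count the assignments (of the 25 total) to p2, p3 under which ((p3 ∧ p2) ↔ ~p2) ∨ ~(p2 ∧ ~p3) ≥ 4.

13

value 4: 13 assignments (counts)
value 3: 10 assignments
value 2: 2 assignments
So 13 of the 25 assignments meet the threshold.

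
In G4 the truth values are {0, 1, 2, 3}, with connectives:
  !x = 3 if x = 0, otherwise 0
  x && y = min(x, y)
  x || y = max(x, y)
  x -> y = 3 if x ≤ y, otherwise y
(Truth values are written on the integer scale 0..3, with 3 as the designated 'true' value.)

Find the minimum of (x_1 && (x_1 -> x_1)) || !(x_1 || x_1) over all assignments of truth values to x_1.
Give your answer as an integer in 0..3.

1

Take x_1 = 1:
x_1 -> x_1 = 1 -> 1 = 3
x_1 && (x_1 -> x_1) = 1 && 3 = 1
x_1 || x_1 = 1 || 1 = 1
!(x_1 || x_1) = !1 = 0
(x_1 && (x_1 -> x_1)) || !(x_1 || x_1) = 1 || 0 = 1
No assignment yields a value below 1, so this is the minimum.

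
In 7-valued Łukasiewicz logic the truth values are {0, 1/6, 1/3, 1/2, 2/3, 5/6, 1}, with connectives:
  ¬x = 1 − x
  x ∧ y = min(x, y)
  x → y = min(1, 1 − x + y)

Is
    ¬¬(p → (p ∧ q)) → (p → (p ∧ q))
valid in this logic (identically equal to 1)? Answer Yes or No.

Yes

At p = 1/6, q = 1/6, for instance:
p ∧ q = 1/6 ∧ 1/6 = 1/6
p → (p ∧ q) = 1/6 → 1/6 = 1
¬(p → (p ∧ q)) = ¬1 = 0
¬¬(p → (p ∧ q)) = ¬0 = 1
¬¬(p → (p ∧ q)) → (p → (p ∧ q)) = 1 → 1 = 1
and checking the remaining 48 assignments likewise gives ≥ 1 in every case.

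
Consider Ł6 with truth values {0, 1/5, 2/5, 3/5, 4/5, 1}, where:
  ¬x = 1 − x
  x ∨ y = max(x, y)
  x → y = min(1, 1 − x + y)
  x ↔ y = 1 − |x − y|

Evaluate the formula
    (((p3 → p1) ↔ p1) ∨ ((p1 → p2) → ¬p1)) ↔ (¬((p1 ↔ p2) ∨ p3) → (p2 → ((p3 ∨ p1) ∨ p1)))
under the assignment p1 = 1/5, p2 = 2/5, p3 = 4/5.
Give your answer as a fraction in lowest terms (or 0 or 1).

p3 → p1 = 4/5 → 1/5 = 2/5
(p3 → p1) ↔ p1 = 2/5 ↔ 1/5 = 4/5
p1 → p2 = 1/5 → 2/5 = 1
¬p1 = ¬1/5 = 4/5
(p1 → p2) → ¬p1 = 1 → 4/5 = 4/5
((p3 → p1) ↔ p1) ∨ ((p1 → p2) → ¬p1) = 4/5 ∨ 4/5 = 4/5
p1 ↔ p2 = 1/5 ↔ 2/5 = 4/5
(p1 ↔ p2) ∨ p3 = 4/5 ∨ 4/5 = 4/5
¬((p1 ↔ p2) ∨ p3) = ¬4/5 = 1/5
p3 ∨ p1 = 4/5 ∨ 1/5 = 4/5
(p3 ∨ p1) ∨ p1 = 4/5 ∨ 1/5 = 4/5
p2 → ((p3 ∨ p1) ∨ p1) = 2/5 → 4/5 = 1
¬((p1 ↔ p2) ∨ p3) → (p2 → ((p3 ∨ p1) ∨ p1)) = 1/5 → 1 = 1
(((p3 → p1) ↔ p1) ∨ ((p1 → p2) → ¬p1)) ↔ (¬((p1 ↔ p2) ∨ p3) → (p2 → ((p3 ∨ p1) ∨ p1))) = 4/5 ↔ 1 = 4/5

4/5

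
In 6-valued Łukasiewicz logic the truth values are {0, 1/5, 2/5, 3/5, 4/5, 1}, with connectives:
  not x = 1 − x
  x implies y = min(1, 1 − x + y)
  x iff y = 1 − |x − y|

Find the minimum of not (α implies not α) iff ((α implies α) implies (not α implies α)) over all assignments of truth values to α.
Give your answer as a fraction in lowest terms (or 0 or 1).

1/5

Take α = 2/5:
not α = not 2/5 = 3/5
α implies not α = 2/5 implies 3/5 = 1
not (α implies not α) = not 1 = 0
α implies α = 2/5 implies 2/5 = 1
not α = not 2/5 = 3/5
not α implies α = 3/5 implies 2/5 = 4/5
(α implies α) implies (not α implies α) = 1 implies 4/5 = 4/5
not (α implies not α) iff ((α implies α) implies (not α implies α)) = 0 iff 4/5 = 1/5
No assignment yields a value below 1/5, so this is the minimum.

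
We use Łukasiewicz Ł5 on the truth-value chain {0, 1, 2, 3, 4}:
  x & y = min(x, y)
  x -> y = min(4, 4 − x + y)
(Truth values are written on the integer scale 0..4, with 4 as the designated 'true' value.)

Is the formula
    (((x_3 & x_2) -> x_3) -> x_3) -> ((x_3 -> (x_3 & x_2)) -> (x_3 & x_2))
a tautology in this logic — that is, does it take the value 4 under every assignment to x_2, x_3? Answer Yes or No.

Yes

At x_2 = 2, x_3 = 0, for instance:
x_3 & x_2 = 0 & 2 = 0
(x_3 & x_2) -> x_3 = 0 -> 0 = 4
((x_3 & x_2) -> x_3) -> x_3 = 4 -> 0 = 0
x_3 -> (x_3 & x_2) = 0 -> 0 = 4
(x_3 -> (x_3 & x_2)) -> (x_3 & x_2) = 4 -> 0 = 0
(((x_3 & x_2) -> x_3) -> x_3) -> ((x_3 -> (x_3 & x_2)) -> (x_3 & x_2)) = 0 -> 0 = 4
and checking the remaining 24 assignments likewise gives ≥ 4 in every case.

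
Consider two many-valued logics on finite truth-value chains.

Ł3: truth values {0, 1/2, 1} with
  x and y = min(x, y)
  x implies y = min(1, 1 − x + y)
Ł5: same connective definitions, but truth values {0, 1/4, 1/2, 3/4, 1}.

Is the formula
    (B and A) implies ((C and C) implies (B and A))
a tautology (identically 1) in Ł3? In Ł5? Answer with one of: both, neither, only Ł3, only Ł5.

In Ł3: every assignment gives 1 — tautology.
In Ł5: every assignment gives 1 — tautology.

both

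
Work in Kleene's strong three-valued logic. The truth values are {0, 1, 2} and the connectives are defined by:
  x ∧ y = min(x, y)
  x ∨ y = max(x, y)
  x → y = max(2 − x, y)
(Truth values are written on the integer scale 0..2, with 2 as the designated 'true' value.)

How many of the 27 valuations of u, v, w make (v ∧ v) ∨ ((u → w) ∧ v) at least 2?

9

value 2: 9 assignments (counts)
value 1: 9 assignments
value 0: 9 assignments
So 9 of the 27 assignments meet the threshold.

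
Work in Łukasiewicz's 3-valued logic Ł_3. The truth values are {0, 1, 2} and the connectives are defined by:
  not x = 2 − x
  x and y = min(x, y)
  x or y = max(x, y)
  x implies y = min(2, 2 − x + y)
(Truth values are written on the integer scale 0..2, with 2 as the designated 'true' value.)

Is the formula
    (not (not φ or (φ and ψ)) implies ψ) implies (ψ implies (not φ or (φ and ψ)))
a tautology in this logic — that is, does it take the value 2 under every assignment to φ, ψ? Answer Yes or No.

Counterexample: take φ = 1, ψ = 2.
not φ = not 1 = 1
φ and ψ = 1 and 2 = 1
not φ or (φ and ψ) = 1 or 1 = 1
not (not φ or (φ and ψ)) = not 1 = 1
not (not φ or (φ and ψ)) implies ψ = 1 implies 2 = 2
not φ = not 1 = 1
φ and ψ = 1 and 2 = 1
not φ or (φ and ψ) = 1 or 1 = 1
ψ implies (not φ or (φ and ψ)) = 2 implies 1 = 1
(not (not φ or (φ and ψ)) implies ψ) implies (ψ implies (not φ or (φ and ψ))) = 2 implies 1 = 1
This gives 1 ≠ 2.

No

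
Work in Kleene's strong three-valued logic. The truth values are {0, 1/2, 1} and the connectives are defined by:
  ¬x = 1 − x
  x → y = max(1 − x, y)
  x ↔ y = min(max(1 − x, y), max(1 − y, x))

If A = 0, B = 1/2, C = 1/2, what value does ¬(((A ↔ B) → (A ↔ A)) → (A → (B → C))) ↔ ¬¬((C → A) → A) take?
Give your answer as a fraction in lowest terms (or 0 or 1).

1/2

A ↔ B = 0 ↔ 1/2 = 1/2
A ↔ A = 0 ↔ 0 = 1
(A ↔ B) → (A ↔ A) = 1/2 → 1 = 1
B → C = 1/2 → 1/2 = 1/2
A → (B → C) = 0 → 1/2 = 1
((A ↔ B) → (A ↔ A)) → (A → (B → C)) = 1 → 1 = 1
¬(((A ↔ B) → (A ↔ A)) → (A → (B → C))) = ¬1 = 0
C → A = 1/2 → 0 = 1/2
(C → A) → A = 1/2 → 0 = 1/2
¬((C → A) → A) = ¬1/2 = 1/2
¬¬((C → A) → A) = ¬1/2 = 1/2
¬(((A ↔ B) → (A ↔ A)) → (A → (B → C))) ↔ ¬¬((C → A) → A) = 0 ↔ 1/2 = 1/2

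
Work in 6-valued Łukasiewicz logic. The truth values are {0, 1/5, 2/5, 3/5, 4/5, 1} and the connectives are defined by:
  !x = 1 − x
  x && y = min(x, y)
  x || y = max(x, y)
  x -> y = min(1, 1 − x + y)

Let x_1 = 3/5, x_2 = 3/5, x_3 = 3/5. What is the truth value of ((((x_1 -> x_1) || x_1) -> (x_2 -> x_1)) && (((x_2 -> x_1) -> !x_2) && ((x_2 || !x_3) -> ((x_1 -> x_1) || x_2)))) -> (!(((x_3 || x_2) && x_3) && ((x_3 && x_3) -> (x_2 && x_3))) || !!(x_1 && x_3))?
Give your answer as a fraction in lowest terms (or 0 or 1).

1

x_1 -> x_1 = 3/5 -> 3/5 = 1
(x_1 -> x_1) || x_1 = 1 || 3/5 = 1
x_2 -> x_1 = 3/5 -> 3/5 = 1
((x_1 -> x_1) || x_1) -> (x_2 -> x_1) = 1 -> 1 = 1
x_2 -> x_1 = 3/5 -> 3/5 = 1
!x_2 = !3/5 = 2/5
(x_2 -> x_1) -> !x_2 = 1 -> 2/5 = 2/5
!x_3 = !3/5 = 2/5
x_2 || !x_3 = 3/5 || 2/5 = 3/5
x_1 -> x_1 = 3/5 -> 3/5 = 1
(x_1 -> x_1) || x_2 = 1 || 3/5 = 1
(x_2 || !x_3) -> ((x_1 -> x_1) || x_2) = 3/5 -> 1 = 1
((x_2 -> x_1) -> !x_2) && ((x_2 || !x_3) -> ((x_1 -> x_1) || x_2)) = 2/5 && 1 = 2/5
(((x_1 -> x_1) || x_1) -> (x_2 -> x_1)) && (((x_2 -> x_1) -> !x_2) && ((x_2 || !x_3) -> ((x_1 -> x_1) || x_2))) = 1 && 2/5 = 2/5
x_3 || x_2 = 3/5 || 3/5 = 3/5
(x_3 || x_2) && x_3 = 3/5 && 3/5 = 3/5
x_3 && x_3 = 3/5 && 3/5 = 3/5
x_2 && x_3 = 3/5 && 3/5 = 3/5
(x_3 && x_3) -> (x_2 && x_3) = 3/5 -> 3/5 = 1
((x_3 || x_2) && x_3) && ((x_3 && x_3) -> (x_2 && x_3)) = 3/5 && 1 = 3/5
!(((x_3 || x_2) && x_3) && ((x_3 && x_3) -> (x_2 && x_3))) = !3/5 = 2/5
x_1 && x_3 = 3/5 && 3/5 = 3/5
!(x_1 && x_3) = !3/5 = 2/5
!!(x_1 && x_3) = !2/5 = 3/5
!(((x_3 || x_2) && x_3) && ((x_3 && x_3) -> (x_2 && x_3))) || !!(x_1 && x_3) = 2/5 || 3/5 = 3/5
((((x_1 -> x_1) || x_1) -> (x_2 -> x_1)) && (((x_2 -> x_1) -> !x_2) && ((x_2 || !x_3) -> ((x_1 -> x_1) || x_2)))) -> (!(((x_3 || x_2) && x_3) && ((x_3 && x_3) -> (x_2 && x_3))) || !!(x_1 && x_3)) = 2/5 -> 3/5 = 1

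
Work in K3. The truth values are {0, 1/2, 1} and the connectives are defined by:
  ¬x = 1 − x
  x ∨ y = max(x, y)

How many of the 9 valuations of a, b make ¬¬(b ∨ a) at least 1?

5

a = 0, b = 0 ↦ 0  <
a = 0, b = 1/2 ↦ 1/2  <
a = 0, b = 1 ↦ 1  ≥
a = 1/2, b = 0 ↦ 1/2  <
a = 1/2, b = 1/2 ↦ 1/2  <
a = 1/2, b = 1 ↦ 1  ≥
a = 1, b = 0 ↦ 1  ≥
a = 1, b = 1/2 ↦ 1  ≥
a = 1, b = 1 ↦ 1  ≥
So 5 of the 9 assignments meet the threshold.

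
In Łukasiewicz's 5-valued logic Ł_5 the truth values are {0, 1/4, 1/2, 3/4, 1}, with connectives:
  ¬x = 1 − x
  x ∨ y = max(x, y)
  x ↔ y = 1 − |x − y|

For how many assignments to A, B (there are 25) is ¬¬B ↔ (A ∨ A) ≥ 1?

value 1: 5 assignments (counts)
value 3/4: 8 assignments
value 1/2: 6 assignments
value 1/4: 4 assignments
value 0: 2 assignments
So 5 of the 25 assignments meet the threshold.

5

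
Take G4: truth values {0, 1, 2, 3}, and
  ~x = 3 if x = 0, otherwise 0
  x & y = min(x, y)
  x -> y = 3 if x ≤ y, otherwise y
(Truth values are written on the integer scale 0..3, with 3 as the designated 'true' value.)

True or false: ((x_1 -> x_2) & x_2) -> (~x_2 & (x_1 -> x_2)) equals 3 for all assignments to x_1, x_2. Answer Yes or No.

Counterexample: take x_1 = 0, x_2 = 1.
x_1 -> x_2 = 0 -> 1 = 3
(x_1 -> x_2) & x_2 = 3 & 1 = 1
~x_2 = ~1 = 0
x_1 -> x_2 = 0 -> 1 = 3
~x_2 & (x_1 -> x_2) = 0 & 3 = 0
((x_1 -> x_2) & x_2) -> (~x_2 & (x_1 -> x_2)) = 1 -> 0 = 0
This gives 0 ≠ 3.

No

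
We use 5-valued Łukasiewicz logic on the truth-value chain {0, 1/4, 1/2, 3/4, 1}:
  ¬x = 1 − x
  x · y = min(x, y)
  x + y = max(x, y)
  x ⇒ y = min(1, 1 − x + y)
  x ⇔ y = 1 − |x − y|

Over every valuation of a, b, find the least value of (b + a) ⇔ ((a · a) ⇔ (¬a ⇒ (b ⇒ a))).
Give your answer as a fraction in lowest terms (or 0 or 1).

Take a = 1/2, b = 1:
b + a = 1 + 1/2 = 1
a · a = 1/2 · 1/2 = 1/2
¬a = ¬1/2 = 1/2
b ⇒ a = 1 ⇒ 1/2 = 1/2
¬a ⇒ (b ⇒ a) = 1/2 ⇒ 1/2 = 1
(a · a) ⇔ (¬a ⇒ (b ⇒ a)) = 1/2 ⇔ 1 = 1/2
(b + a) ⇔ ((a · a) ⇔ (¬a ⇒ (b ⇒ a))) = 1 ⇔ 1/2 = 1/2
No assignment yields a value below 1/2, so this is the minimum.

1/2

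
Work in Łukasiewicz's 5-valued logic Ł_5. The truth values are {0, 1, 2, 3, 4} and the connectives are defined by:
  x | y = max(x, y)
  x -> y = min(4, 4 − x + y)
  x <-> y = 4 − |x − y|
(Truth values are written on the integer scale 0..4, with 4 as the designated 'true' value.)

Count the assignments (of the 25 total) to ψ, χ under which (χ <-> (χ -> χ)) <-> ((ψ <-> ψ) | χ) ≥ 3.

10

value 4: 5 assignments (counts)
value 3: 5 assignments (counts)
value 2: 5 assignments
value 1: 5 assignments
value 0: 5 assignments
So 10 of the 25 assignments meet the threshold.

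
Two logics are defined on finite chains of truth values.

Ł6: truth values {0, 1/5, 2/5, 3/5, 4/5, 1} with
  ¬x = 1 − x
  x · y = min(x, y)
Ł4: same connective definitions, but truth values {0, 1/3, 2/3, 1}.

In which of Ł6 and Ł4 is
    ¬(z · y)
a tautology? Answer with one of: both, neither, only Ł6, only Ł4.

In Ł6: at y = 1/5, z = 1/5 the value is 4/5 — not a tautology.
In Ł4: at y = 1/3, z = 1/3 the value is 2/3 — not a tautology.

neither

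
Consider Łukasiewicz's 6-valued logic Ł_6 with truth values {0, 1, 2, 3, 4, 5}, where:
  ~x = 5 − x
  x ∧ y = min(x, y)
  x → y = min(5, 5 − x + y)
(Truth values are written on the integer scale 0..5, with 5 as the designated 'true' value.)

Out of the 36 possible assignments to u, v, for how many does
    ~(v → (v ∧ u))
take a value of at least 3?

value 5: 1 assignment (counts)
value 4: 2 assignments (counts)
value 3: 3 assignments (counts)
value 2: 4 assignments
value 1: 5 assignments
value 0: 21 assignments
So 6 of the 36 assignments meet the threshold.

6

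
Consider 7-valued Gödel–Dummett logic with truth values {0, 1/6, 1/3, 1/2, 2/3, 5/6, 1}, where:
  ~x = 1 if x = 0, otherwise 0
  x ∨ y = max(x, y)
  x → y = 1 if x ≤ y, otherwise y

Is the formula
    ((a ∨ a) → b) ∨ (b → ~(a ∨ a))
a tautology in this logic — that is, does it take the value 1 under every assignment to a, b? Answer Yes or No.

No

Counterexample: take a = 1/3, b = 1/6.
a ∨ a = 1/3 ∨ 1/3 = 1/3
(a ∨ a) → b = 1/3 → 1/6 = 1/6
a ∨ a = 1/3 ∨ 1/3 = 1/3
~(a ∨ a) = ~1/3 = 0
b → ~(a ∨ a) = 1/6 → 0 = 0
((a ∨ a) → b) ∨ (b → ~(a ∨ a)) = 1/6 ∨ 0 = 1/6
This gives 1/6 ≠ 1.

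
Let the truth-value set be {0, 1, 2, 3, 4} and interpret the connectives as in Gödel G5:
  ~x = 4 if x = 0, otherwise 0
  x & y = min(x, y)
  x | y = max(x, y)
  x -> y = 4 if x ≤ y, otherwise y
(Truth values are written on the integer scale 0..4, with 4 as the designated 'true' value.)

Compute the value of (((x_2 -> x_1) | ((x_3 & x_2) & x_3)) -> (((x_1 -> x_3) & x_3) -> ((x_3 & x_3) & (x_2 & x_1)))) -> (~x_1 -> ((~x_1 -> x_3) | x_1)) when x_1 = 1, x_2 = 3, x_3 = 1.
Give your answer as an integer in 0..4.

4

x_2 -> x_1 = 3 -> 1 = 1
x_3 & x_2 = 1 & 3 = 1
(x_3 & x_2) & x_3 = 1 & 1 = 1
(x_2 -> x_1) | ((x_3 & x_2) & x_3) = 1 | 1 = 1
x_1 -> x_3 = 1 -> 1 = 4
(x_1 -> x_3) & x_3 = 4 & 1 = 1
x_3 & x_3 = 1 & 1 = 1
x_2 & x_1 = 3 & 1 = 1
(x_3 & x_3) & (x_2 & x_1) = 1 & 1 = 1
((x_1 -> x_3) & x_3) -> ((x_3 & x_3) & (x_2 & x_1)) = 1 -> 1 = 4
((x_2 -> x_1) | ((x_3 & x_2) & x_3)) -> (((x_1 -> x_3) & x_3) -> ((x_3 & x_3) & (x_2 & x_1))) = 1 -> 4 = 4
~x_1 = ~1 = 0
~x_1 = ~1 = 0
~x_1 -> x_3 = 0 -> 1 = 4
(~x_1 -> x_3) | x_1 = 4 | 1 = 4
~x_1 -> ((~x_1 -> x_3) | x_1) = 0 -> 4 = 4
(((x_2 -> x_1) | ((x_3 & x_2) & x_3)) -> (((x_1 -> x_3) & x_3) -> ((x_3 & x_3) & (x_2 & x_1)))) -> (~x_1 -> ((~x_1 -> x_3) | x_1)) = 4 -> 4 = 4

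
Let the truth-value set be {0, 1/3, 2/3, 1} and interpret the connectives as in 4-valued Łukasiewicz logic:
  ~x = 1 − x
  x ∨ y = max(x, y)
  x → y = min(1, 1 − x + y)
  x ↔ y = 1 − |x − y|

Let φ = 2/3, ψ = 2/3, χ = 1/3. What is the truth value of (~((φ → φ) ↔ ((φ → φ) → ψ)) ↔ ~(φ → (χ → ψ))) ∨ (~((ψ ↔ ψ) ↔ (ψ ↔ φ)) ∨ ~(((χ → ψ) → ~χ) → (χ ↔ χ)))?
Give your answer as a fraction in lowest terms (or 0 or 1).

2/3

φ → φ = 2/3 → 2/3 = 1
φ → φ = 2/3 → 2/3 = 1
(φ → φ) → ψ = 1 → 2/3 = 2/3
(φ → φ) ↔ ((φ → φ) → ψ) = 1 ↔ 2/3 = 2/3
~((φ → φ) ↔ ((φ → φ) → ψ)) = ~2/3 = 1/3
χ → ψ = 1/3 → 2/3 = 1
φ → (χ → ψ) = 2/3 → 1 = 1
~(φ → (χ → ψ)) = ~1 = 0
~((φ → φ) ↔ ((φ → φ) → ψ)) ↔ ~(φ → (χ → ψ)) = 1/3 ↔ 0 = 2/3
ψ ↔ ψ = 2/3 ↔ 2/3 = 1
ψ ↔ φ = 2/3 ↔ 2/3 = 1
(ψ ↔ ψ) ↔ (ψ ↔ φ) = 1 ↔ 1 = 1
~((ψ ↔ ψ) ↔ (ψ ↔ φ)) = ~1 = 0
χ → ψ = 1/3 → 2/3 = 1
~χ = ~1/3 = 2/3
(χ → ψ) → ~χ = 1 → 2/3 = 2/3
χ ↔ χ = 1/3 ↔ 1/3 = 1
((χ → ψ) → ~χ) → (χ ↔ χ) = 2/3 → 1 = 1
~(((χ → ψ) → ~χ) → (χ ↔ χ)) = ~1 = 0
~((ψ ↔ ψ) ↔ (ψ ↔ φ)) ∨ ~(((χ → ψ) → ~χ) → (χ ↔ χ)) = 0 ∨ 0 = 0
(~((φ → φ) ↔ ((φ → φ) → ψ)) ↔ ~(φ → (χ → ψ))) ∨ (~((ψ ↔ ψ) ↔ (ψ ↔ φ)) ∨ ~(((χ → ψ) → ~χ) → (χ ↔ χ))) = 2/3 ∨ 0 = 2/3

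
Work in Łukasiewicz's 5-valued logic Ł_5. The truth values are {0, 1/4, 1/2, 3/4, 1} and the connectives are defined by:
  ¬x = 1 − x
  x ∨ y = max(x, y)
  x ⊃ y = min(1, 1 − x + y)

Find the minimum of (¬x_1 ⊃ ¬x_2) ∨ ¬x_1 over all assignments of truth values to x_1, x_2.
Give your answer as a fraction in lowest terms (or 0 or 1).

Take x_1 = 1/2, x_2 = 1:
¬x_1 = ¬1/2 = 1/2
¬x_2 = ¬1 = 0
¬x_1 ⊃ ¬x_2 = 1/2 ⊃ 0 = 1/2
¬x_1 = ¬1/2 = 1/2
(¬x_1 ⊃ ¬x_2) ∨ ¬x_1 = 1/2 ∨ 1/2 = 1/2
No assignment yields a value below 1/2, so this is the minimum.

1/2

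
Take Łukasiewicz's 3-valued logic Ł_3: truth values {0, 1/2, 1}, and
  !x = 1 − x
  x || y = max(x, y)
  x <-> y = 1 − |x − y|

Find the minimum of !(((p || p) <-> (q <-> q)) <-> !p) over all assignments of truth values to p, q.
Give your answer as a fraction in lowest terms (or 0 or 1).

Take p = 1/2, q = 0:
p || p = 1/2 || 1/2 = 1/2
q <-> q = 0 <-> 0 = 1
(p || p) <-> (q <-> q) = 1/2 <-> 1 = 1/2
!p = !1/2 = 1/2
((p || p) <-> (q <-> q)) <-> !p = 1/2 <-> 1/2 = 1
!(((p || p) <-> (q <-> q)) <-> !p) = !1 = 0
No assignment yields a value below 0, so this is the minimum.

0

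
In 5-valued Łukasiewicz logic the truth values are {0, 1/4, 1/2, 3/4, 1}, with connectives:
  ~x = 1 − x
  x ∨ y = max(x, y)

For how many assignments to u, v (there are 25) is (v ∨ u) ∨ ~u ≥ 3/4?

value 1: 13 assignments (counts)
value 3/4: 9 assignments (counts)
value 1/2: 3 assignments
So 22 of the 25 assignments meet the threshold.

22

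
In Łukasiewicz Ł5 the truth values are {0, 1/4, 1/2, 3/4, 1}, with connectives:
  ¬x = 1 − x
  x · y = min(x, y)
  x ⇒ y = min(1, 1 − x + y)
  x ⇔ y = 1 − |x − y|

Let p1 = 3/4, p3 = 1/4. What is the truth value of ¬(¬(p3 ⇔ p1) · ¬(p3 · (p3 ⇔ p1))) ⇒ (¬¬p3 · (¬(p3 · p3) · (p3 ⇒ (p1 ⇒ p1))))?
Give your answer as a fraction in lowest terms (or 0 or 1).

p3 ⇔ p1 = 1/4 ⇔ 3/4 = 1/2
¬(p3 ⇔ p1) = ¬1/2 = 1/2
p3 ⇔ p1 = 1/4 ⇔ 3/4 = 1/2
p3 · (p3 ⇔ p1) = 1/4 · 1/2 = 1/4
¬(p3 · (p3 ⇔ p1)) = ¬1/4 = 3/4
¬(p3 ⇔ p1) · ¬(p3 · (p3 ⇔ p1)) = 1/2 · 3/4 = 1/2
¬(¬(p3 ⇔ p1) · ¬(p3 · (p3 ⇔ p1))) = ¬1/2 = 1/2
¬p3 = ¬1/4 = 3/4
¬¬p3 = ¬3/4 = 1/4
p3 · p3 = 1/4 · 1/4 = 1/4
¬(p3 · p3) = ¬1/4 = 3/4
p1 ⇒ p1 = 3/4 ⇒ 3/4 = 1
p3 ⇒ (p1 ⇒ p1) = 1/4 ⇒ 1 = 1
¬(p3 · p3) · (p3 ⇒ (p1 ⇒ p1)) = 3/4 · 1 = 3/4
¬¬p3 · (¬(p3 · p3) · (p3 ⇒ (p1 ⇒ p1))) = 1/4 · 3/4 = 1/4
¬(¬(p3 ⇔ p1) · ¬(p3 · (p3 ⇔ p1))) ⇒ (¬¬p3 · (¬(p3 · p3) · (p3 ⇒ (p1 ⇒ p1)))) = 1/2 ⇒ 1/4 = 3/4

3/4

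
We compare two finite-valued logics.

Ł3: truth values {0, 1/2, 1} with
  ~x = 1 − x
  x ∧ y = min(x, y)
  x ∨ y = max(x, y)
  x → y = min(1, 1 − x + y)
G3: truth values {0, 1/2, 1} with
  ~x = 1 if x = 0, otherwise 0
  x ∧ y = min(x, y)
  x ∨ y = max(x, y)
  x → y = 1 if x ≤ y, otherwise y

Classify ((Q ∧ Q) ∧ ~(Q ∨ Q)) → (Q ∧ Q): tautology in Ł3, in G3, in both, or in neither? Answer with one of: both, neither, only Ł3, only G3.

both

In Ł3: every assignment gives 1 — tautology.
In G3: every assignment gives 1 — tautology.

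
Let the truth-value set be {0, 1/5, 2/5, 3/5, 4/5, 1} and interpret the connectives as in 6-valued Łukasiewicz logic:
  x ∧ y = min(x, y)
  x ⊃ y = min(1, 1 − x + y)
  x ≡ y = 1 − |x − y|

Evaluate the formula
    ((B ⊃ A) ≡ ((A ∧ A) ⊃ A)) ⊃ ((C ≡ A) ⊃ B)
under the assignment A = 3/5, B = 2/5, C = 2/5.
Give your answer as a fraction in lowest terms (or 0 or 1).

3/5

B ⊃ A = 2/5 ⊃ 3/5 = 1
A ∧ A = 3/5 ∧ 3/5 = 3/5
(A ∧ A) ⊃ A = 3/5 ⊃ 3/5 = 1
(B ⊃ A) ≡ ((A ∧ A) ⊃ A) = 1 ≡ 1 = 1
C ≡ A = 2/5 ≡ 3/5 = 4/5
(C ≡ A) ⊃ B = 4/5 ⊃ 2/5 = 3/5
((B ⊃ A) ≡ ((A ∧ A) ⊃ A)) ⊃ ((C ≡ A) ⊃ B) = 1 ⊃ 3/5 = 3/5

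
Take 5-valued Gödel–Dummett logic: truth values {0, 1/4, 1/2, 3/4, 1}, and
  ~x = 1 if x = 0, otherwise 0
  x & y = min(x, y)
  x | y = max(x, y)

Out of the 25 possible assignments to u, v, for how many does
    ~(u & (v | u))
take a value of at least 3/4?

value 1: 5 assignments (counts)
value 0: 20 assignments
So 5 of the 25 assignments meet the threshold.

5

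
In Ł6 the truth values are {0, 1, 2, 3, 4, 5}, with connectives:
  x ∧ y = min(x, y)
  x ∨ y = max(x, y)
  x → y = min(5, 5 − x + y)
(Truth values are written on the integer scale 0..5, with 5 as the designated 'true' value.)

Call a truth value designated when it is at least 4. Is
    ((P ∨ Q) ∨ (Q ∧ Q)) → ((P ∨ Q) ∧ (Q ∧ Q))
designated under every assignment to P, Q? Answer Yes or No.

No

Counterexample: take P = 2, Q = 0.
P ∨ Q = 2 ∨ 0 = 2
Q ∧ Q = 0 ∧ 0 = 0
(P ∨ Q) ∨ (Q ∧ Q) = 2 ∨ 0 = 2
P ∨ Q = 2 ∨ 0 = 2
Q ∧ Q = 0 ∧ 0 = 0
(P ∨ Q) ∧ (Q ∧ Q) = 2 ∧ 0 = 0
((P ∨ Q) ∨ (Q ∧ Q)) → ((P ∨ Q) ∧ (Q ∧ Q)) = 2 → 0 = 3
This gives 3, which is below 4.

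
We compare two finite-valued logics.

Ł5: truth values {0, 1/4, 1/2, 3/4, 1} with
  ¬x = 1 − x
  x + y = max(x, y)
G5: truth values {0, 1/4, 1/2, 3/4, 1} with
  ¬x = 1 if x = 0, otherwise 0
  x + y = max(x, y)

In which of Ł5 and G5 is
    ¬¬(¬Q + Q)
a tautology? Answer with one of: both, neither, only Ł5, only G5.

In Ł5: at Q = 1/4 the value is 3/4 — not a tautology.
In G5: every assignment gives 1 — tautology.

only G5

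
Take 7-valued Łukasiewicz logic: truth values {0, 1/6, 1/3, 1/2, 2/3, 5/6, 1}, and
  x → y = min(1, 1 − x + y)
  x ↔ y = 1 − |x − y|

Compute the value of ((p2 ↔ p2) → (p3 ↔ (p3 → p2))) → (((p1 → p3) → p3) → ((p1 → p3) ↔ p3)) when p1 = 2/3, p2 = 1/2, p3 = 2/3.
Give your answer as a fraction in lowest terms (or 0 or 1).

p2 ↔ p2 = 1/2 ↔ 1/2 = 1
p3 → p2 = 2/3 → 1/2 = 5/6
p3 ↔ (p3 → p2) = 2/3 ↔ 5/6 = 5/6
(p2 ↔ p2) → (p3 ↔ (p3 → p2)) = 1 → 5/6 = 5/6
p1 → p3 = 2/3 → 2/3 = 1
(p1 → p3) → p3 = 1 → 2/3 = 2/3
p1 → p3 = 2/3 → 2/3 = 1
(p1 → p3) ↔ p3 = 1 ↔ 2/3 = 2/3
((p1 → p3) → p3) → ((p1 → p3) ↔ p3) = 2/3 → 2/3 = 1
((p2 ↔ p2) → (p3 ↔ (p3 → p2))) → (((p1 → p3) → p3) → ((p1 → p3) ↔ p3)) = 5/6 → 1 = 1

1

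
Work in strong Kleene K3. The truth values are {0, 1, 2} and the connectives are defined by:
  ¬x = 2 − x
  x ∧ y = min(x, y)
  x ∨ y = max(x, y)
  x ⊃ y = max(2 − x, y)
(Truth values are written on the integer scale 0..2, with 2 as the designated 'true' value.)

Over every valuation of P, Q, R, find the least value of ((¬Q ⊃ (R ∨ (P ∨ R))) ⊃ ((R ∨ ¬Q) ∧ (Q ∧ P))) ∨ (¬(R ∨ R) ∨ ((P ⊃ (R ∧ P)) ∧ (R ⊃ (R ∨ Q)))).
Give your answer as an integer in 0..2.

Take P = 0, Q = 0, R = 1:
¬Q = ¬0 = 2
P ∨ R = 0 ∨ 1 = 1
R ∨ (P ∨ R) = 1 ∨ 1 = 1
¬Q ⊃ (R ∨ (P ∨ R)) = 2 ⊃ 1 = 1
¬Q = ¬0 = 2
R ∨ ¬Q = 1 ∨ 2 = 2
Q ∧ P = 0 ∧ 0 = 0
(R ∨ ¬Q) ∧ (Q ∧ P) = 2 ∧ 0 = 0
(¬Q ⊃ (R ∨ (P ∨ R))) ⊃ ((R ∨ ¬Q) ∧ (Q ∧ P)) = 1 ⊃ 0 = 1
R ∨ R = 1 ∨ 1 = 1
¬(R ∨ R) = ¬1 = 1
R ∧ P = 1 ∧ 0 = 0
P ⊃ (R ∧ P) = 0 ⊃ 0 = 2
R ∨ Q = 1 ∨ 0 = 1
R ⊃ (R ∨ Q) = 1 ⊃ 1 = 1
(P ⊃ (R ∧ P)) ∧ (R ⊃ (R ∨ Q)) = 2 ∧ 1 = 1
¬(R ∨ R) ∨ ((P ⊃ (R ∧ P)) ∧ (R ⊃ (R ∨ Q))) = 1 ∨ 1 = 1
((¬Q ⊃ (R ∨ (P ∨ R))) ⊃ ((R ∨ ¬Q) ∧ (Q ∧ P))) ∨ (¬(R ∨ R) ∨ ((P ⊃ (R ∧ P)) ∧ (R ⊃ (R ∨ Q)))) = 1 ∨ 1 = 1
No assignment yields a value below 1, so this is the minimum.

1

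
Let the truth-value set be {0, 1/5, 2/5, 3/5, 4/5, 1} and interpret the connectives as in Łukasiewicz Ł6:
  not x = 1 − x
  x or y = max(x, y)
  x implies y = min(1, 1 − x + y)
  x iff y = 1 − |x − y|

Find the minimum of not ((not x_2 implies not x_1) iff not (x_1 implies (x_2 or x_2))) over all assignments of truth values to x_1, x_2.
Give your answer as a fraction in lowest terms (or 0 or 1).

1/5

Take x_1 = 2/5, x_2 = 0:
not x_2 = not 0 = 1
not x_1 = not 2/5 = 3/5
not x_2 implies not x_1 = 1 implies 3/5 = 3/5
x_2 or x_2 = 0 or 0 = 0
x_1 implies (x_2 or x_2) = 2/5 implies 0 = 3/5
not (x_1 implies (x_2 or x_2)) = not 3/5 = 2/5
(not x_2 implies not x_1) iff not (x_1 implies (x_2 or x_2)) = 3/5 iff 2/5 = 4/5
not ((not x_2 implies not x_1) iff not (x_1 implies (x_2 or x_2))) = not 4/5 = 1/5
No assignment yields a value below 1/5, so this is the minimum.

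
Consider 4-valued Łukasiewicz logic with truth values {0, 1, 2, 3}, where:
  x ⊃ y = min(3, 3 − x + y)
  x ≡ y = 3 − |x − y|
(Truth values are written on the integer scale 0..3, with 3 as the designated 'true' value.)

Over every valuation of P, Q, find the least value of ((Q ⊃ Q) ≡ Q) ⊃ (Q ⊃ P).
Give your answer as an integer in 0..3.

Take P = 0, Q = 3:
Q ⊃ Q = 3 ⊃ 3 = 3
(Q ⊃ Q) ≡ Q = 3 ≡ 3 = 3
Q ⊃ P = 3 ⊃ 0 = 0
((Q ⊃ Q) ≡ Q) ⊃ (Q ⊃ P) = 3 ⊃ 0 = 0
No assignment yields a value below 0, so this is the minimum.

0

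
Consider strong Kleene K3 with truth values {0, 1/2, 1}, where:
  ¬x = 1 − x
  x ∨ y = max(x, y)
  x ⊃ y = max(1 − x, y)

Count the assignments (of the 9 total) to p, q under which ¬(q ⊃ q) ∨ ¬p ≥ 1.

3

p = 0, q = 0 ↦ 1  ≥
p = 0, q = 1/2 ↦ 1  ≥
p = 0, q = 1 ↦ 1  ≥
p = 1/2, q = 0 ↦ 1/2  <
p = 1/2, q = 1/2 ↦ 1/2  <
p = 1/2, q = 1 ↦ 1/2  <
p = 1, q = 0 ↦ 0  <
p = 1, q = 1/2 ↦ 1/2  <
p = 1, q = 1 ↦ 0  <
So 3 of the 9 assignments meet the threshold.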